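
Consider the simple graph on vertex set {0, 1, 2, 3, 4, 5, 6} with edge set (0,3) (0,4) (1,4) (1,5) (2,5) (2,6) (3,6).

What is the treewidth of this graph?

2

A width-2 tree decomposition is:
Bags: B1 = {0, 3, 6}  B2 = {0, 2, 6}  B3 = {0, 2, 5}  B4 = {0, 1, 5}  B5 = {0, 1, 4}
Tree: B1–B2, B2–B3, B3–B4, B4–B5
The largest bag has 3 vertices, giving width 2; this decomposition certifies tw(G) ≤ 2. Since 0–3–6–2–5–1–4–0 is a cycle in G, G is not acyclic. Forests are exactly the graphs of treewidth ≤ 1, so tw(G) ≥ 2. Therefore the treewidth is 2.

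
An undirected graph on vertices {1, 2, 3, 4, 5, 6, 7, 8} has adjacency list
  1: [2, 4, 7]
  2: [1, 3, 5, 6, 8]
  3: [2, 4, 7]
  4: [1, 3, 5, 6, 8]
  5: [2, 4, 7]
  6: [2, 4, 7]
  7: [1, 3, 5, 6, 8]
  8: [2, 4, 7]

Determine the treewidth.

3

A width-3 tree decomposition is:
Bags: B1 = {1, 2, 4, 7}  B2 = {2, 4, 6, 7}  B3 = {2, 4, 5, 7}  B4 = {2, 4, 7, 8}  B5 = {2, 3, 4, 7}
Tree: B1–B2, B2–B3, B3–B4, B4–B5
Every bag has size at most 4, so the width is 4 − 1 = 3 and tw(G) ≤ 3. For the lower bound: the 4 vertex sets {1,7}, {2,6}, {4}, {5} are disjoint, each induces a connected subgraph, and every pair is joined by at least one edge of G. Contracting each set to a single vertex therefore yields K_{4} as a minor, and since treewidth is minor-monotone, tw(G) ≥ tw(K_{4}) = 3. Hence tw(G) = 3 exactly.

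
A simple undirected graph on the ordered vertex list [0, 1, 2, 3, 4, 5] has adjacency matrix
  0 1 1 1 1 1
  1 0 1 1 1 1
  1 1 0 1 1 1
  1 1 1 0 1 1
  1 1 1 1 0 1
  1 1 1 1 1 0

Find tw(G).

5

A width-5 tree decomposition is:
Bags: B1 = {0, 1, 2, 3, 4, 5}
Tree: (single bag)
With just one bag of size 6, the width is 6 − 1 = 5, so tw(G) ≤ 5. On the other hand G contains the 6-clique {0, 1, 2, 3, 4, 5}. A clique must lie in a single bag of any decomposition, so no decomposition can have width below 5. Therefore the treewidth is 5.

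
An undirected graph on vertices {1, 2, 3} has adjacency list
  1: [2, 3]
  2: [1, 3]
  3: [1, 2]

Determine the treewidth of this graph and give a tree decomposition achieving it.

Treewidth 2.
One such decomposition:
Bags: B1 = {1, 2, 3}
Tree: (single bag)

With just one bag of size 3, the width is 3 − 1 = 2, so tw(G) ≤ 2. Conversely, {1, 2, 3} is a clique of size 3, and the vertices of any clique must share a bag in every tree decomposition; so some bag has ≥ 3 vertices and tw(G) ≥ 2. The upper and lower bounds meet at 2, so that is the treewidth.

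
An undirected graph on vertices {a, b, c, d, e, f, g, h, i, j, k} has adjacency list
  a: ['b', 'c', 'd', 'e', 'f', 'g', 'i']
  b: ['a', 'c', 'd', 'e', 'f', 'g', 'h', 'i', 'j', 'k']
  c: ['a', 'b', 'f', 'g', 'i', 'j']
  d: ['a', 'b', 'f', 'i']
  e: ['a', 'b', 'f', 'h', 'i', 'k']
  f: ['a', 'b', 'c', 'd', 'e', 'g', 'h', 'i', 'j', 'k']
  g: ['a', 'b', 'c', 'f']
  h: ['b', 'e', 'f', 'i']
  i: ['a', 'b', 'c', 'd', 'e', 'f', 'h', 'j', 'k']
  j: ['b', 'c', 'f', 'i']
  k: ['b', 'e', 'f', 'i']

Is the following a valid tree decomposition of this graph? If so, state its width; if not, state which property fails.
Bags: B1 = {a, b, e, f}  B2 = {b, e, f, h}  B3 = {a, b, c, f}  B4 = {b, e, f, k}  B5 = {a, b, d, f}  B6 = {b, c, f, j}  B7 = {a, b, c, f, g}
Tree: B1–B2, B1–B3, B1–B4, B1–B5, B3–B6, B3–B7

No — vertex i appears in no bag.

A tree decomposition must satisfy three properties: every vertex lies in some bag; for every edge, both endpoints lie together in some bag; and for every vertex, the bags containing it form a connected subtree. Here vertex i appears in no bag, so the decomposition is invalid.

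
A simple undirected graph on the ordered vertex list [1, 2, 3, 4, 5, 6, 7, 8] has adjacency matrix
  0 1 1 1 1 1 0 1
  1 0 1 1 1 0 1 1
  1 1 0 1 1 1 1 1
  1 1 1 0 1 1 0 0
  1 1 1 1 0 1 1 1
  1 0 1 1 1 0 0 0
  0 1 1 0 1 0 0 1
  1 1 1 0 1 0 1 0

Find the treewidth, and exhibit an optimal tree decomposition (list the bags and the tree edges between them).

The largest bag has 5 vertices, giving width 4; this decomposition certifies tw(G) ≤ 4. On the other hand G contains the 5-clique {1, 2, 3, 5, 8}. A clique must lie in a single bag of any decomposition, so no decomposition can have width below 4. Hence tw(G) = 4 exactly.

Treewidth 4.
One such decomposition:
Bags: B1 = {1, 2, 3, 5, 8}  B2 = {1, 2, 3, 4, 5}  B3 = {1, 3, 4, 5, 6}  B4 = {2, 3, 5, 7, 8}
Tree: B1–B2, B2–B3, B1–B4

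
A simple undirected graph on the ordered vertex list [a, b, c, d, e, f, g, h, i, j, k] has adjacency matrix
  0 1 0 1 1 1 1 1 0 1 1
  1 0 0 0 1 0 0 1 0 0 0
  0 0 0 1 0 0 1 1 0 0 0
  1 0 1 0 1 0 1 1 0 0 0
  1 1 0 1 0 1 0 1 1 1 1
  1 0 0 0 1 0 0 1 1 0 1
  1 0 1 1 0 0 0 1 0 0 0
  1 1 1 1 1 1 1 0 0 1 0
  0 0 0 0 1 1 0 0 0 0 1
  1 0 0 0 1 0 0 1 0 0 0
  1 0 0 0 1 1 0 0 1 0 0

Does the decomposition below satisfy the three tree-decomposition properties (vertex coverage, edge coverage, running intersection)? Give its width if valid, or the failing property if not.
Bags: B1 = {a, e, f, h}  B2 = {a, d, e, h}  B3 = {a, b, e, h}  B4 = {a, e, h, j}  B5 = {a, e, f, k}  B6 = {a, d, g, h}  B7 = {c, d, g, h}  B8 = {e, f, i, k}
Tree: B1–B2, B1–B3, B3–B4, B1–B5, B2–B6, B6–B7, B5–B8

Yes; width 3.

Vertex coverage: the bags together contain {a, b, c, d, e, f, g, h, i, j, k}, the full vertex set. Edge coverage: each edge of G has both endpoints in at least one bag. Running intersection: for every vertex, the bags containing it form a connected subtree. All three properties hold, so this is a valid tree decomposition of width max|bag| − 1 = 3, and hence tw(G) ≤ 3.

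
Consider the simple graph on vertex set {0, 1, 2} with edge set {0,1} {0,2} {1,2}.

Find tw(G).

A width-2 tree decomposition is:
Bags: B1 = {0, 1, 2}
Tree: (single bag)
A single bag containing all 3 vertices is trivially a valid decomposition of width 2. On the other hand G contains the 3-clique {0, 1, 2}. A clique must lie in a single bag of any decomposition, so no decomposition can have width below 2. Hence tw(G) = 2 exactly.

2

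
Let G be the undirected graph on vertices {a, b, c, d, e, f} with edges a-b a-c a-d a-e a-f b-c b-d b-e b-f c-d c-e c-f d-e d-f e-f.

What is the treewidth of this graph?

5

A width-5 tree decomposition is:
Bags: B1 = {a, b, c, d, e, f}
Tree: (single bag)
A single bag containing all 6 vertices is trivially a valid decomposition of width 5. Conversely, {a, b, c, d, e, f} is a clique of size 6, and the vertices of any clique must share a bag in every tree decomposition; so some bag has ≥ 6 vertices and tw(G) ≥ 5. Hence tw(G) = 5 exactly.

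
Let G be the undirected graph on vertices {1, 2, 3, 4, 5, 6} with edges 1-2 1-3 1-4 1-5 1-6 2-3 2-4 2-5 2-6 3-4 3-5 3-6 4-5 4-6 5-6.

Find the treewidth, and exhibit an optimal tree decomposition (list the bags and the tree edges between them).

With just one bag of size 6, the width is 6 − 1 = 5, so tw(G) ≤ 5. Conversely, {1, 2, 3, 4, 5, 6} is a clique of size 6, and the vertices of any clique must share a bag in every tree decomposition; so some bag has ≥ 6 vertices and tw(G) ≥ 5. The upper and lower bounds meet at 5, so that is the treewidth.

Treewidth 5.
One optimal decomposition is:
Bags: B1 = {1, 2, 3, 4, 5, 6}
Tree: (single bag)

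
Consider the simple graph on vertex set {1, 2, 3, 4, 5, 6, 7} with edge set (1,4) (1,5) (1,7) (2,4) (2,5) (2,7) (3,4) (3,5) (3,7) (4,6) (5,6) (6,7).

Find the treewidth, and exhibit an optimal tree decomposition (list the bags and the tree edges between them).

Treewidth 3.
One such decomposition:
Bags: B1 = {1, 4, 5, 7}  B2 = {3, 4, 5, 7}  B3 = {4, 5, 6, 7}  B4 = {2, 4, 5, 7}
Tree: B1–B2, B2–B3, B3–B4

Every bag has size at most 4, so the width is 4 − 1 = 3 and tw(G) ≤ 3. For the lower bound: the 4 vertex sets {1,7}, {3,5}, {4}, {6} are disjoint, each induces a connected subgraph, and every pair is joined by at least one edge of G. Contracting each set to a single vertex therefore yields K_{4} as a minor, and since treewidth is minor-monotone, tw(G) ≥ tw(K_{4}) = 3. Therefore the treewidth is 3.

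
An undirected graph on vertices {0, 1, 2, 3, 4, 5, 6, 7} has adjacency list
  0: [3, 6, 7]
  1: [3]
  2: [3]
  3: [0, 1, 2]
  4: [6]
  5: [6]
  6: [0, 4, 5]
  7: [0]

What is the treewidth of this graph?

1

A width-1 tree decomposition is:
Bags: B1 = {0, 6}  B2 = {0, 3}  B3 = {2, 3}  B4 = {5, 6}  B5 = {4, 6}  B6 = {0, 7}  B7 = {1, 3}
Tree: B1–B2, B2–B3, B1–B4, B4–B5, B1–B6, B2–B7
Every bag has size at most 2, so the width is 2 − 1 = 1 and tw(G) ≤ 1. Since G has at least one edge (e.g. 6–0), it is not an edgeless graph, so tw(G) ≥ 1. Therefore the treewidth is 1.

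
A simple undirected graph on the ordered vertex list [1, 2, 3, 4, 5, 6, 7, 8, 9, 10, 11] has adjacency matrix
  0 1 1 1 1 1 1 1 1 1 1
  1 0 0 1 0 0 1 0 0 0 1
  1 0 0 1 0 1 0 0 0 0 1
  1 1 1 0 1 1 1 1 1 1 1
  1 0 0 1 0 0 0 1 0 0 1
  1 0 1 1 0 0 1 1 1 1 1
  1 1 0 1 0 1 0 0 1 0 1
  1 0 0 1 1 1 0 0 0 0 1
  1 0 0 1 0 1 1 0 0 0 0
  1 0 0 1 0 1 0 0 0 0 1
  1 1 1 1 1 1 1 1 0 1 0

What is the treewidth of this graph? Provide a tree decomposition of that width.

Treewidth 4.
Bags: B1 = {1, 4, 6, 7, 11}  B2 = {1, 3, 4, 6, 11}  B3 = {1, 4, 6, 8, 11}  B4 = {1, 2, 4, 7, 11}  B5 = {1, 4, 6, 10, 11}  B6 = {1, 4, 6, 7, 9}  B7 = {1, 4, 5, 8, 11}
Tree: B1–B2, B1–B3, B1–B4, B3–B5, B1–B6, B3–B7

The largest bag has 5 vertices, giving width 4; this decomposition certifies tw(G) ≤ 4. Conversely, {1, 4, 6, 7, 9} is a clique of size 5, and the vertices of any clique must share a bag in every tree decomposition; so some bag has ≥ 5 vertices and tw(G) ≥ 4. Therefore the treewidth is 4.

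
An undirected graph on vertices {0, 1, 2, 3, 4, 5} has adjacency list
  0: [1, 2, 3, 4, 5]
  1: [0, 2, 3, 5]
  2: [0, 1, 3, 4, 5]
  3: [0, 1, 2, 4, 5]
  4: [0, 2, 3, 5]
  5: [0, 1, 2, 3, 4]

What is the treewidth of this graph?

A width-4 tree decomposition is:
Bags: B1 = {0, 2, 3, 4, 5}  B2 = {0, 1, 2, 3, 5}
Tree: B1–B2
The largest bag has 5 vertices, giving width 4; this decomposition certifies tw(G) ≤ 4. Conversely, {0, 1, 2, 3, 5} is a clique of size 5, and the vertices of any clique must share a bag in every tree decomposition; so some bag has ≥ 5 vertices and tw(G) ≥ 4. Therefore the treewidth is 4.

4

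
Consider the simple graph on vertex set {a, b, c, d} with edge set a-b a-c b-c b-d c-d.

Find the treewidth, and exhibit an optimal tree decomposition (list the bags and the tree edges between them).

Treewidth 2.
One such decomposition:
Bags: B1 = {a, b, c}  B2 = {b, c, d}
Tree: B1–B2

Each bag holds 3 vertices, so the decomposition has width 2, which upper-bounds the treewidth. For the lower bound, the 3 vertices {b, c, d} are pairwise adjacent, and any tree decomposition puts a clique entirely inside one bag — forcing width ≥ 2. Therefore the treewidth is 2.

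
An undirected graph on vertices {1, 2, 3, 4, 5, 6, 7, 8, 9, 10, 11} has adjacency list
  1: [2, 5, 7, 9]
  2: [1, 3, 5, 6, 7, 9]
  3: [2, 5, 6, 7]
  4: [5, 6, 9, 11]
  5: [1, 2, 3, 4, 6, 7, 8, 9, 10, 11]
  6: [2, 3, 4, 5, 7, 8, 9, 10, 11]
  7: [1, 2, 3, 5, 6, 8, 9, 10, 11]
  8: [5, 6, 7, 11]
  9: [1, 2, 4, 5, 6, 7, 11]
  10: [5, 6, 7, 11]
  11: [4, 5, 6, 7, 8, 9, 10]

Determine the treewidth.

A width-4 tree decomposition is:
Bags: B1 = {5, 6, 7, 9, 11}  B2 = {5, 6, 7, 10, 11}  B3 = {2, 5, 6, 7, 9}  B4 = {2, 3, 5, 6, 7}  B5 = {4, 5, 6, 9, 11}  B6 = {5, 6, 7, 8, 11}  B7 = {1, 2, 5, 7, 9}
Tree: B1–B2, B1–B3, B3–B4, B1–B5, B1–B6, B3–B7
The largest bag has 5 vertices, giving width 4; this decomposition certifies tw(G) ≤ 4. On the other hand G contains the 5-clique {1, 2, 5, 7, 9}. A clique must lie in a single bag of any decomposition, so no decomposition can have width below 4. Therefore the treewidth is 4.

4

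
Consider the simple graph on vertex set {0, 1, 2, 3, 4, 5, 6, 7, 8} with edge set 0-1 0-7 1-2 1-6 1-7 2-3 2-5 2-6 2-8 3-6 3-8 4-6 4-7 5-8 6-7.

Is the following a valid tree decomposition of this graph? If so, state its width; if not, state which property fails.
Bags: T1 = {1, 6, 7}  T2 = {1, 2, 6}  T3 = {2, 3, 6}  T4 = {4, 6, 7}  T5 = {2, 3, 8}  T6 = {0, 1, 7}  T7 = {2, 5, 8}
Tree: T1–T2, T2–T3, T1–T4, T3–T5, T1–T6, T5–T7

Vertex coverage: the bags together contain {0, 1, 2, 3, 4, 5, 6, 7, 8}, the full vertex set. Edge coverage: each edge of G has both endpoints in at least one bag. Running intersection: for every vertex, the bags containing it form a connected subtree. All three properties hold, so this is a valid tree decomposition of width max|bag| − 1 = 2, and hence tw(G) ≤ 2.

Yes; width 2.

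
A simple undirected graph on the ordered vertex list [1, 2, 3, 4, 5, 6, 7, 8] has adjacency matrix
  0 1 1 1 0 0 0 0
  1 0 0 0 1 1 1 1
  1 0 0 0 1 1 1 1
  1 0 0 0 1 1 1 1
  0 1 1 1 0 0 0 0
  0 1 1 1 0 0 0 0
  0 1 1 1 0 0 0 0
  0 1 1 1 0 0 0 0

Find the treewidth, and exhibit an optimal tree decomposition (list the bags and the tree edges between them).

Every bag has size at most 4, so the width is 4 − 1 = 3 and tw(G) ≤ 3. For the lower bound: the 4 vertex sets {4,8}, {3,5}, {2}, {7} are disjoint, each induces a connected subgraph, and every pair is joined by at least one edge of G. Contracting each set to a single vertex therefore yields K_{4} as a minor, and since treewidth is minor-monotone, tw(G) ≥ tw(K_{4}) = 3. The upper and lower bounds meet at 3, so that is the treewidth.

Treewidth 3.
Bags: B1 = {2, 3, 4, 8}  B2 = {2, 3, 4, 5}  B3 = {2, 3, 4, 7}  B4 = {1, 2, 3, 4}  B5 = {2, 3, 4, 6}
Tree: B1–B2, B2–B3, B3–B4, B4–B5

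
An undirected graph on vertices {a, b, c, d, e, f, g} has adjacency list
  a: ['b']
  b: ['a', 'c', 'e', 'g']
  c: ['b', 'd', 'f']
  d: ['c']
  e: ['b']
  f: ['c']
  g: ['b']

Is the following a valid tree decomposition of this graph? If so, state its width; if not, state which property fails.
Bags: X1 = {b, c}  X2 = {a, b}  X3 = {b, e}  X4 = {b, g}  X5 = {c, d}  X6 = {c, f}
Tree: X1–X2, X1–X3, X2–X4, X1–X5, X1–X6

Checking the three conditions: (i) the bags cover all of {a, b, c, d, e, f, g}; (ii) for each edge, some bag contains both endpoints; (iii) the bags containing any fixed vertex form a subtree. All hold, so the decomposition is valid with width 2 − 1 = 1.

Yes; width 1.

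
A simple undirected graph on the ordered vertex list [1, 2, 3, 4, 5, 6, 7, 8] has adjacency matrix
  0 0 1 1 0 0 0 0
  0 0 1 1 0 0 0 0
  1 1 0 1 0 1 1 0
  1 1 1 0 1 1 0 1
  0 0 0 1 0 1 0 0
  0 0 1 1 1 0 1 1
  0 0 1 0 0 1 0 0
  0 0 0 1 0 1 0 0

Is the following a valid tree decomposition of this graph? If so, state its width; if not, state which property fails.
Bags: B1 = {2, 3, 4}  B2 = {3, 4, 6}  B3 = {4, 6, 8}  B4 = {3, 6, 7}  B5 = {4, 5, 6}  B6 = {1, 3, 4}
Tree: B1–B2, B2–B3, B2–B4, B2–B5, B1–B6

Yes; width 2.

Vertex coverage: the bags together contain {1, 2, 3, 4, 5, 6, 7, 8}, the full vertex set. Edge coverage: each edge of G has both endpoints in at least one bag. Running intersection: for every vertex, the bags containing it form a connected subtree. All three properties hold, so this is a valid tree decomposition of width max|bag| − 1 = 2, and hence tw(G) ≤ 2.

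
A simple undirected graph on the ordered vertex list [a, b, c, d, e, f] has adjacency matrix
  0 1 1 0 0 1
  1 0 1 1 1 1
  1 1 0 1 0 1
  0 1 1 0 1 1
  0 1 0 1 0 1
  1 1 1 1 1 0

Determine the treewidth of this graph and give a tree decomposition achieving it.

Treewidth 3.
One such decomposition:
Bags: B1 = {b, d, e, f}  B2 = {b, c, d, f}  B3 = {a, b, c, f}
Tree: B1–B2, B2–B3

Every bag has size at most 4, so the width is 4 − 1 = 3 and tw(G) ≤ 3. On the other hand G contains the 4-clique {b, d, e, f}. A clique must lie in a single bag of any decomposition, so no decomposition can have width below 3. Combining the bounds, tw(G) = 3.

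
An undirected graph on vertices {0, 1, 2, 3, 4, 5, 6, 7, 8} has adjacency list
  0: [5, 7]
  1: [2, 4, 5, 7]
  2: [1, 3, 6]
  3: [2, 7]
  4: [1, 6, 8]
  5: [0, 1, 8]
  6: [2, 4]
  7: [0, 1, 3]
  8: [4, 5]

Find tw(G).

A width-3 tree decomposition is:
Bags: B1 = {2, 3, 4, 6}  B2 = {1, 2, 3, 4}  B3 = {1, 3, 4, 7}  B4 = {1, 4, 7, 8}  B5 = {1, 5, 7, 8}  B6 = {0, 5, 7, 8}
Tree: B1–B2, B2–B3, B3–B4, B4–B5, B5–B6
The largest bag has 4 vertices, giving width 3; this decomposition certifies tw(G) ≤ 3. For the lower bound: the 4 vertex sets {2,3,6}, {4}, {1}, {0,5,7,8} are disjoint, each induces a connected subgraph, and every pair is joined by at least one edge of G. Contracting each set to a single vertex therefore yields K_{4} as a minor, and since treewidth is minor-monotone, tw(G) ≥ tw(K_{4}) = 3. Therefore the treewidth is 3.

3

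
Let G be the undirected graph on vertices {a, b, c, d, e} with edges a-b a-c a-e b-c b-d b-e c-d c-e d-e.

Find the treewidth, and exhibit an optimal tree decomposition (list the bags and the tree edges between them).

Treewidth 3.
One optimal decomposition is:
Bags: B1 = {b, c, d, e}  B2 = {a, b, c, e}
Tree: B1–B2

The largest bag has 4 vertices, giving width 3; this decomposition certifies tw(G) ≤ 3. For the lower bound, the 4 vertices {b, c, d, e} are pairwise adjacent, and any tree decomposition puts a clique entirely inside one bag — forcing width ≥ 3. Combining the bounds, tw(G) = 3.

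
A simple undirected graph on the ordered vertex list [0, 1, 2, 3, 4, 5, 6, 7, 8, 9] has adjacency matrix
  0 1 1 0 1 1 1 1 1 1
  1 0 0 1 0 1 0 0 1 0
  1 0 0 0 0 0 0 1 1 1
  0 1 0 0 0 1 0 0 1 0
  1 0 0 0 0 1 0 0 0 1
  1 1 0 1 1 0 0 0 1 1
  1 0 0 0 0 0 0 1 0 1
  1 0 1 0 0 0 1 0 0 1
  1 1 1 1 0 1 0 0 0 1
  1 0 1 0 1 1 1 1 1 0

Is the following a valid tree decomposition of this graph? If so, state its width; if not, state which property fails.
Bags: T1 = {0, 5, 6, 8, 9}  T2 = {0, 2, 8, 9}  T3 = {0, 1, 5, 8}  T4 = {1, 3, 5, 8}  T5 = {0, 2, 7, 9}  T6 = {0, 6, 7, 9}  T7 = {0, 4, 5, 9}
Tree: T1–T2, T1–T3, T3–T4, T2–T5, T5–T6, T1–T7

A tree decomposition must satisfy three properties: every vertex lies in some bag; for every edge, both endpoints lie together in some bag; and for every vertex, the bags containing it form a connected subtree. Here bags containing vertex 6 are not connected in the tree, so the decomposition is invalid.

No — bags containing vertex 6 are not connected in the tree.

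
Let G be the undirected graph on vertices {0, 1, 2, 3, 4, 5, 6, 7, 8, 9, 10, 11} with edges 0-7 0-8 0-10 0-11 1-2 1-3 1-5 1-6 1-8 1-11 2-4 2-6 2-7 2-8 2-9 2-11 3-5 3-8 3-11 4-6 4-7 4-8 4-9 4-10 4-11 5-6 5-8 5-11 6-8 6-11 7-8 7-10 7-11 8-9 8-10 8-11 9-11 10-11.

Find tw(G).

4

A width-4 tree decomposition is:
Bags: B1 = {2, 4, 8, 9, 11}  B2 = {2, 4, 6, 8, 11}  B3 = {2, 4, 7, 8, 11}  B4 = {1, 2, 6, 8, 11}  B5 = {4, 7, 8, 10, 11}  B6 = {0, 7, 8, 10, 11}  B7 = {1, 5, 6, 8, 11}  B8 = {1, 3, 5, 8, 11}
Tree: B1–B2, B1–B3, B2–B4, B3–B5, B5–B6, B4–B7, B7–B8
Each bag holds 5 vertices, so the decomposition has width 4, which upper-bounds the treewidth. Conversely, {0, 7, 8, 10, 11} is a clique of size 5, and the vertices of any clique must share a bag in every tree decomposition; so some bag has ≥ 5 vertices and tw(G) ≥ 4. The upper and lower bounds meet at 4, so that is the treewidth.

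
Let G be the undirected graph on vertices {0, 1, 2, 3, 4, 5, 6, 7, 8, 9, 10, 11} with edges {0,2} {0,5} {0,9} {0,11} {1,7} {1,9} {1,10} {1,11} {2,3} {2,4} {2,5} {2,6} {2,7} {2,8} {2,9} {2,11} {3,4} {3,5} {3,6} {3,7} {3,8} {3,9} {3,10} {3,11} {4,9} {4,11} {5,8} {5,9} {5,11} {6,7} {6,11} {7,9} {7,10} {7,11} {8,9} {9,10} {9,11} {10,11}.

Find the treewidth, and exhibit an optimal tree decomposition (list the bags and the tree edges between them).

Each bag holds 5 vertices, so the decomposition has width 4, which upper-bounds the treewidth. For the lower bound, the 5 vertices {2, 3, 5, 8, 9} are pairwise adjacent, and any tree decomposition puts a clique entirely inside one bag — forcing width ≥ 4. Combining the bounds, tw(G) = 4.

Treewidth 4.
One such decomposition:
Bags: B1 = {2, 3, 7, 9, 11}  B2 = {2, 3, 5, 9, 11}  B3 = {2, 3, 4, 9, 11}  B4 = {0, 2, 5, 9, 11}  B5 = {3, 7, 9, 10, 11}  B6 = {1, 7, 9, 10, 11}  B7 = {2, 3, 6, 7, 11}  B8 = {2, 3, 5, 8, 9}
Tree: B1–B2, B1–B3, B2–B4, B1–B5, B5–B6, B1–B7, B2–B8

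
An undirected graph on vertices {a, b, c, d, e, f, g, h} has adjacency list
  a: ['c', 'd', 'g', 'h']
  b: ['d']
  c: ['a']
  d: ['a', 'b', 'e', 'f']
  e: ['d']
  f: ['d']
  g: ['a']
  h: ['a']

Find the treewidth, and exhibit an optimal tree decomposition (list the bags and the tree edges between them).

The largest bag has 2 vertices, giving width 1; this decomposition certifies tw(G) ≤ 1. Any graph with an edge has treewidth ≥ 1, and G has the edge a–d. Combining the bounds, tw(G) = 1.

Treewidth 1.
Bags: B1 = {a, d}  B2 = {a, g}  B3 = {a, c}  B4 = {a, h}  B5 = {d, e}  B6 = {d, f}  B7 = {b, d}
Tree: B1–B2, B1–B3, B1–B4, B1–B5, B5–B6, B6–B7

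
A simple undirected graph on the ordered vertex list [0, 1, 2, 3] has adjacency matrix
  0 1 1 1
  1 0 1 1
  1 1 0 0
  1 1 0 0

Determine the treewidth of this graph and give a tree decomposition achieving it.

Treewidth 2.
One such decomposition:
Bags: B1 = {0, 1, 2}  B2 = {0, 1, 3}
Tree: B1–B2

The largest bag has 3 vertices, giving width 2; this decomposition certifies tw(G) ≤ 2. For the lower bound, the 3 vertices {0, 1, 2} are pairwise adjacent, and any tree decomposition puts a clique entirely inside one bag — forcing width ≥ 2. The upper and lower bounds meet at 2, so that is the treewidth.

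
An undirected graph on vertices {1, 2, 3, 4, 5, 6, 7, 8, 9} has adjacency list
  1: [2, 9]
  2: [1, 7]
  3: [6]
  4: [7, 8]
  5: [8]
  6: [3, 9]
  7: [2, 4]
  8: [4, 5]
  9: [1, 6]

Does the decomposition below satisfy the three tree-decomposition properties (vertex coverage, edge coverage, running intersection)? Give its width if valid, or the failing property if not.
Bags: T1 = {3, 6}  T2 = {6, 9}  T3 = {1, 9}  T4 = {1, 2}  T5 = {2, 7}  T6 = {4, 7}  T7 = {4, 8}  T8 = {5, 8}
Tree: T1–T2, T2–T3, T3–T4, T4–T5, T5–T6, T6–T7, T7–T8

Vertex coverage: the bags together contain {1, 2, 3, 4, 5, 6, 7, 8, 9}, the full vertex set. Edge coverage: each edge of G has both endpoints in at least one bag. Running intersection: for every vertex, the bags containing it form a connected subtree. All three properties hold, so this is a valid tree decomposition of width max|bag| − 1 = 1, and hence tw(G) ≤ 1.

Yes; width 1.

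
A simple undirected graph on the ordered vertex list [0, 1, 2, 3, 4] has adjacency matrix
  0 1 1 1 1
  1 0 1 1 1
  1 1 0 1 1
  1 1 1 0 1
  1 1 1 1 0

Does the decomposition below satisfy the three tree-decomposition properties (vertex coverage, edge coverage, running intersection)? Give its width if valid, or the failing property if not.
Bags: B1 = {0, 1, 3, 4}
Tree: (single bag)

No — vertex 2 appears in no bag.

A tree decomposition must satisfy three properties: every vertex lies in some bag; for every edge, both endpoints lie together in some bag; and for every vertex, the bags containing it form a connected subtree. Here vertex 2 appears in no bag, so the decomposition is invalid.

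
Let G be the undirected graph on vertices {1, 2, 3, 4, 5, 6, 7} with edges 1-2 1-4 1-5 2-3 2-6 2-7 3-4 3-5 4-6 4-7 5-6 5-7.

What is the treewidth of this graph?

A width-3 tree decomposition is:
Bags: B1 = {2, 4, 5, 6}  B2 = {2, 4, 5, 7}  B3 = {1, 2, 4, 5}  B4 = {2, 3, 4, 5}
Tree: B1–B2, B2–B3, B3–B4
Each bag holds 4 vertices, so the decomposition has width 3, which upper-bounds the treewidth. For the lower bound: the 4 vertex sets {4,6}, {2,7}, {5}, {1} are disjoint, each induces a connected subgraph, and every pair is joined by at least one edge of G. Contracting each set to a single vertex therefore yields K_{4} as a minor, and since treewidth is minor-monotone, tw(G) ≥ tw(K_{4}) = 3. Therefore the treewidth is 3.

3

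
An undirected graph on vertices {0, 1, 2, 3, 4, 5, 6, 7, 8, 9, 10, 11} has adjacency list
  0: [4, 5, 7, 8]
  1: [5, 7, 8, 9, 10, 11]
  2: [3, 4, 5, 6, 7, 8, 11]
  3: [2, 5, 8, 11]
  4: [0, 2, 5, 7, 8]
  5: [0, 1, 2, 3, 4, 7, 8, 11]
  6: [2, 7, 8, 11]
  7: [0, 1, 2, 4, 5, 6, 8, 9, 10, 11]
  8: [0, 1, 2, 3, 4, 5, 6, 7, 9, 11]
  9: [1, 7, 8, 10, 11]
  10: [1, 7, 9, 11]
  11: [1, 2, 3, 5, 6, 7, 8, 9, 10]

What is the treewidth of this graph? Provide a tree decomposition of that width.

Treewidth 4.
One such decomposition:
Bags: B1 = {1, 5, 7, 8, 11}  B2 = {2, 5, 7, 8, 11}  B3 = {2, 4, 5, 7, 8}  B4 = {2, 6, 7, 8, 11}  B5 = {2, 3, 5, 8, 11}  B6 = {1, 7, 8, 9, 11}  B7 = {0, 4, 5, 7, 8}  B8 = {1, 7, 9, 10, 11}
Tree: B1–B2, B2–B3, B2–B4, B2–B5, B1–B6, B3–B7, B6–B8

The largest bag has 5 vertices, giving width 4; this decomposition certifies tw(G) ≤ 4. Conversely, {2, 3, 5, 8, 11} is a clique of size 5, and the vertices of any clique must share a bag in every tree decomposition; so some bag has ≥ 5 vertices and tw(G) ≥ 4. Combining the bounds, tw(G) = 4.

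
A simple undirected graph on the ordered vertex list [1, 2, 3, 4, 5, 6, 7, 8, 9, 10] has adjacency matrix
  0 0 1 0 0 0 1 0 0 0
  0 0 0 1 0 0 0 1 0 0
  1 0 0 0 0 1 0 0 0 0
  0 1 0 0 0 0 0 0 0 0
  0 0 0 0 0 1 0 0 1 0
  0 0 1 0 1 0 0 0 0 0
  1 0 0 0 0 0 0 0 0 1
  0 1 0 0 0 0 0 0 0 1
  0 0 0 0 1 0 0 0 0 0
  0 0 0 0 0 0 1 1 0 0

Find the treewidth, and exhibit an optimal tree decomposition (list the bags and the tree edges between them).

The largest bag has 2 vertices, giving width 1; this decomposition certifies tw(G) ≤ 1. Any graph with an edge has treewidth ≥ 1, and G has the edge 4–2. Hence tw(G) = 1 exactly.

Treewidth 1.
One such decomposition:
Bags: B1 = {2, 4}  B2 = {2, 8}  B3 = {8, 10}  B4 = {7, 10}  B5 = {1, 7}  B6 = {1, 3}  B7 = {3, 6}  B8 = {5, 6}  B9 = {5, 9}
Tree: B1–B2, B2–B3, B3–B4, B4–B5, B5–B6, B6–B7, B7–B8, B8–B9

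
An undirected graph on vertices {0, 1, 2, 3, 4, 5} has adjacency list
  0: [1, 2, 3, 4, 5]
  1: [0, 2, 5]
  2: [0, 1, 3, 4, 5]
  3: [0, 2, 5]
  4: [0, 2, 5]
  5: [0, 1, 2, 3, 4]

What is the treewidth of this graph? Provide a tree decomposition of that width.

Every bag has size at most 4, so the width is 4 − 1 = 3 and tw(G) ≤ 3. For the lower bound, the 4 vertices {0, 1, 2, 5} are pairwise adjacent, and any tree decomposition puts a clique entirely inside one bag — forcing width ≥ 3. Hence tw(G) = 3 exactly.

Treewidth 3.
One optimal decomposition is:
Bags: B1 = {0, 2, 4, 5}  B2 = {0, 2, 3, 5}  B3 = {0, 1, 2, 5}
Tree: B1–B2, B1–B3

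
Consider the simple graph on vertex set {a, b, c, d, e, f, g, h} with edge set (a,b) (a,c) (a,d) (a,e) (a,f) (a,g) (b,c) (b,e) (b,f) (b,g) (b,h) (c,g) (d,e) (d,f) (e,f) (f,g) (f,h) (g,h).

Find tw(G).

A width-3 tree decomposition is:
Bags: B1 = {a, d, e, f}  B2 = {a, b, e, f}  B3 = {a, b, f, g}  B4 = {a, b, c, g}  B5 = {b, f, g, h}
Tree: B1–B2, B2–B3, B3–B4, B3–B5
Each bag holds 4 vertices, so the decomposition has width 3, which upper-bounds the treewidth. On the other hand G contains the 4-clique {a, b, c, g}. A clique must lie in a single bag of any decomposition, so no decomposition can have width below 3. Therefore the treewidth is 3.

3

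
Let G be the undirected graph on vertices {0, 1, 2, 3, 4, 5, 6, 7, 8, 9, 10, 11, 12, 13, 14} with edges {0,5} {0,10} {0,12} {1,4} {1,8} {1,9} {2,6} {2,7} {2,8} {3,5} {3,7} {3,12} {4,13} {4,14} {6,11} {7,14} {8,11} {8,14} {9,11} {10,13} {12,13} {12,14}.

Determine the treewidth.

3

A width-3 tree decomposition is:
Bags: B1 = {1, 6, 9, 11}  B2 = {1, 6, 8, 11}  B3 = {1, 2, 6, 8}  B4 = {1, 2, 4, 8}  B5 = {2, 4, 8, 14}  B6 = {2, 4, 7, 14}  B7 = {4, 7, 13, 14}  B8 = {7, 12, 13, 14}  B9 = {3, 7, 12, 13}  B10 = {3, 10, 12, 13}  B11 = {0, 3, 10, 12}  B12 = {0, 3, 5, 10}
Tree: B1–B2, B2–B3, B3–B4, B4–B5, B5–B6, B6–B7, B7–B8, B8–B9, B9–B10, B10–B11, B11–B12
Each bag holds 4 vertices, so the decomposition has width 3, which upper-bounds the treewidth. For the lower bound: the 4 vertex sets {6,9,11}, {1}, {8}, {2,4,7,14} are disjoint, each induces a connected subgraph, and every pair is joined by at least one edge of G. Contracting each set to a single vertex therefore yields K_{4} as a minor, and since treewidth is minor-monotone, tw(G) ≥ tw(K_{4}) = 3. Combining the bounds, tw(G) = 3.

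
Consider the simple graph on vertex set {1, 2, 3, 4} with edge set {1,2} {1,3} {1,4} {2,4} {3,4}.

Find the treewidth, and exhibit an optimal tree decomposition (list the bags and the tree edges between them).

Each bag holds 3 vertices, so the decomposition has width 2, which upper-bounds the treewidth. On the other hand G contains the 3-clique {1, 2, 4}. A clique must lie in a single bag of any decomposition, so no decomposition can have width below 2. Therefore the treewidth is 2.

Treewidth 2.
One such decomposition:
Bags: B1 = {1, 2, 4}  B2 = {1, 3, 4}
Tree: B1–B2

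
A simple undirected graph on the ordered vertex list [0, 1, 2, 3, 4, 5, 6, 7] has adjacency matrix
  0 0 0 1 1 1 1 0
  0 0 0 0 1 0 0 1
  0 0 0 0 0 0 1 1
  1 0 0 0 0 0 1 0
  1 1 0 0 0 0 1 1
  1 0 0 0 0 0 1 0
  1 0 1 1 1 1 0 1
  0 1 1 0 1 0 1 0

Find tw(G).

A width-2 tree decomposition is:
Bags: B1 = {0, 5, 6}  B2 = {0, 4, 6}  B3 = {4, 6, 7}  B4 = {0, 3, 6}  B5 = {2, 6, 7}  B6 = {1, 4, 7}
Tree: B1–B2, B2–B3, B2–B4, B3–B5, B3–B6
The largest bag has 3 vertices, giving width 2; this decomposition certifies tw(G) ≤ 2. Conversely, {1, 4, 7} is a clique of size 3, and the vertices of any clique must share a bag in every tree decomposition; so some bag has ≥ 3 vertices and tw(G) ≥ 2. Combining the bounds, tw(G) = 2.

2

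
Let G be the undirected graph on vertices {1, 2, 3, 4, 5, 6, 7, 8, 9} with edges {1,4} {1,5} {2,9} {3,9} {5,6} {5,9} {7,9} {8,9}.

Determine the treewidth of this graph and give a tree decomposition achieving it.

Each bag holds 2 vertices, so the decomposition has width 1, which upper-bounds the treewidth. Since G has at least one edge (e.g. 6–5), it is not an edgeless graph, so tw(G) ≥ 1. Therefore the treewidth is 1.

Treewidth 1.
Bags: B1 = {5, 6}  B2 = {5, 9}  B3 = {8, 9}  B4 = {1, 5}  B5 = {1, 4}  B6 = {7, 9}  B7 = {3, 9}  B8 = {2, 9}
Tree: B1–B2, B2–B3, B2–B4, B4–B5, B2–B6, B2–B7, B7–B8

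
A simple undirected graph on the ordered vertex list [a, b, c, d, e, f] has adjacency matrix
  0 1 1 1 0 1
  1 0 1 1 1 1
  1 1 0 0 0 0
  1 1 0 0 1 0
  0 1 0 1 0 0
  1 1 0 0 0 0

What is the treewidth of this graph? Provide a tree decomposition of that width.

The largest bag has 3 vertices, giving width 2; this decomposition certifies tw(G) ≤ 2. For the lower bound, the 3 vertices {b, d, e} are pairwise adjacent, and any tree decomposition puts a clique entirely inside one bag — forcing width ≥ 2. Therefore the treewidth is 2.

Treewidth 2.
Bags: B1 = {a, b, c}  B2 = {a, b, d}  B3 = {b, d, e}  B4 = {a, b, f}
Tree: B1–B2, B2–B3, B1–B4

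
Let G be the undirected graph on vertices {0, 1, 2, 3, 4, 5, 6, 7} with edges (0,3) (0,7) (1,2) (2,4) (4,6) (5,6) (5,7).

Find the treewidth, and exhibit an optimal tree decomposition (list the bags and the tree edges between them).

Treewidth 1.
Bags: B1 = {1, 2}  B2 = {2, 4}  B3 = {4, 6}  B4 = {5, 6}  B5 = {5, 7}  B6 = {0, 7}  B7 = {0, 3}
Tree: B1–B2, B2–B3, B3–B4, B4–B5, B5–B6, B6–B7

Each bag holds 2 vertices, so the decomposition has width 1, which upper-bounds the treewidth. G has an edge, so its treewidth is at least 1. Therefore the treewidth is 1.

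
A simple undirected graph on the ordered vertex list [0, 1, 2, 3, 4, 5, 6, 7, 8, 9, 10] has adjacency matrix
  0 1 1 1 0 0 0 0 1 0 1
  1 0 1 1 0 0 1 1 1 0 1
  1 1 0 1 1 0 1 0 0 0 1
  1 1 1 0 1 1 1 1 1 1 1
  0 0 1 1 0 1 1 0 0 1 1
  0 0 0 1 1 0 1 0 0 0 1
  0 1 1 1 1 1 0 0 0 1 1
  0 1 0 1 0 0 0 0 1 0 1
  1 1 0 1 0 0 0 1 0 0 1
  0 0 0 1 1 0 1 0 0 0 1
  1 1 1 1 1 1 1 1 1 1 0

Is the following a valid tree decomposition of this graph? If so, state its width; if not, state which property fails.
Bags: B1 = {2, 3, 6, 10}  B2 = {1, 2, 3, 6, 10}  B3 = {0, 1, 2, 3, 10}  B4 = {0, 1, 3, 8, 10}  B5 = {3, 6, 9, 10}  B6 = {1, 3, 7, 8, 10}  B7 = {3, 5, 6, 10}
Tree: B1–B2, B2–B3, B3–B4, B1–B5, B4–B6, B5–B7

A tree decomposition must satisfy three properties: every vertex lies in some bag; for every edge, both endpoints lie together in some bag; and for every vertex, the bags containing it form a connected subtree. Here vertex 4 appears in no bag, so the decomposition is invalid.

No — vertex 4 appears in no bag.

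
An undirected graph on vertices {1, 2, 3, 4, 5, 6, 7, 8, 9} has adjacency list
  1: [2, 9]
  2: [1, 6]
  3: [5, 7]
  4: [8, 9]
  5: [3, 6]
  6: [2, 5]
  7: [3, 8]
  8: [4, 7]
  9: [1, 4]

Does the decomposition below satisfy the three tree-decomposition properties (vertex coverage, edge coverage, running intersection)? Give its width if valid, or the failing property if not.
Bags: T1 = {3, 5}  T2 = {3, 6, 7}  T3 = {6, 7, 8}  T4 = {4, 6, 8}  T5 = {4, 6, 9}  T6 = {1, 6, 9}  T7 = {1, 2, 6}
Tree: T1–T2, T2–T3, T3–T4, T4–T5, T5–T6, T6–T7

A tree decomposition must satisfy three properties: every vertex lies in some bag; for every edge, both endpoints lie together in some bag; and for every vertex, the bags containing it form a connected subtree. Here edge (6,5) lies in no bag, so the decomposition is invalid.

No — edge (6,5) lies in no bag.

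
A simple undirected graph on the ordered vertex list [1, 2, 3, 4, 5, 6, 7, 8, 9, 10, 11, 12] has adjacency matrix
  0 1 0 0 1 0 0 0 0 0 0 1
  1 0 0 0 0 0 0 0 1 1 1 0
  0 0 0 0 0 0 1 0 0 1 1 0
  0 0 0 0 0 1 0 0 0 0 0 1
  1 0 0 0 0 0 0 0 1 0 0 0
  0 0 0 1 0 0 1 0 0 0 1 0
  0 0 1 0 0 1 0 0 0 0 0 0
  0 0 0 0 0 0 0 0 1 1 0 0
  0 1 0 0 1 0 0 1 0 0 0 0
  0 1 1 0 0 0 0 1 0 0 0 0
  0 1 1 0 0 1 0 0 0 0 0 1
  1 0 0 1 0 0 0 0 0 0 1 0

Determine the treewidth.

A width-3 tree decomposition is:
Bags: B1 = {4, 6, 7, 12}  B2 = {6, 7, 11, 12}  B3 = {3, 7, 11, 12}  B4 = {1, 3, 11, 12}  B5 = {1, 2, 3, 11}  B6 = {1, 2, 3, 10}  B7 = {1, 2, 5, 10}  B8 = {2, 5, 9, 10}  B9 = {5, 8, 9, 10}
Tree: B1–B2, B2–B3, B3–B4, B4–B5, B5–B6, B6–B7, B7–B8, B8–B9
The largest bag has 4 vertices, giving width 3; this decomposition certifies tw(G) ≤ 3. For the lower bound: the 4 vertex sets {4,6,7}, {12}, {11}, {1,2,3,10} are disjoint, each induces a connected subgraph, and every pair is joined by at least one edge of G. Contracting each set to a single vertex therefore yields K_{4} as a minor, and since treewidth is minor-monotone, tw(G) ≥ tw(K_{4}) = 3. Combining the bounds, tw(G) = 3.

3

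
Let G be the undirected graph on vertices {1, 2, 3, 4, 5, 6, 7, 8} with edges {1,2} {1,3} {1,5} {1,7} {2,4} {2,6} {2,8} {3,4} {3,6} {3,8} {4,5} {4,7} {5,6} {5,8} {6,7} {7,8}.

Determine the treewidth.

4

A width-4 tree decomposition is:
Bags: B1 = {1, 4, 5, 6, 8}  B2 = {1, 3, 4, 6, 8}  B3 = {1, 4, 6, 7, 8}  B4 = {1, 2, 4, 6, 8}
Tree: B1–B2, B2–B3, B3–B4
Each bag holds 5 vertices, so the decomposition has width 4, which upper-bounds the treewidth. For the lower bound: the 5 vertex sets {4,5}, {3,8}, {6,7}, {1}, {2} are disjoint, each induces a connected subgraph, and every pair is joined by at least one edge of G. Contracting each set to a single vertex therefore yields K_{5} as a minor, and since treewidth is minor-monotone, tw(G) ≥ tw(K_{5}) = 4. Hence tw(G) = 4 exactly.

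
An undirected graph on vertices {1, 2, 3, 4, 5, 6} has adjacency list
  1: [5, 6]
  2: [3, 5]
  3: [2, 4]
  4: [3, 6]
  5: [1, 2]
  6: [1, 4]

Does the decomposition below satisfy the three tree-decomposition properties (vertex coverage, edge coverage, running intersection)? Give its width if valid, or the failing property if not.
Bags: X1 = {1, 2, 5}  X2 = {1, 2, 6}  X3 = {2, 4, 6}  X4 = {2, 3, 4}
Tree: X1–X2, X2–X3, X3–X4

Yes; width 2.

Every vertex of G appears in some bag (union = {1, 2, 3, 4, 5, 6}); every edge is covered by a bag; and for each vertex v the set of bags containing v is connected in the bag tree. The decomposition is therefore valid. The largest bag has 3 vertices, so the width is 2.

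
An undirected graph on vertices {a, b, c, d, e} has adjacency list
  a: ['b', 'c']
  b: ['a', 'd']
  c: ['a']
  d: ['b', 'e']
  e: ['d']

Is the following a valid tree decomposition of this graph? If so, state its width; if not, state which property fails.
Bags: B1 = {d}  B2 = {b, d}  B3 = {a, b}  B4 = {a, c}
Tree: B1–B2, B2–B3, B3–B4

No — vertex e appears in no bag.

A tree decomposition must satisfy three properties: every vertex lies in some bag; for every edge, both endpoints lie together in some bag; and for every vertex, the bags containing it form a connected subtree. Here vertex e appears in no bag, so the decomposition is invalid.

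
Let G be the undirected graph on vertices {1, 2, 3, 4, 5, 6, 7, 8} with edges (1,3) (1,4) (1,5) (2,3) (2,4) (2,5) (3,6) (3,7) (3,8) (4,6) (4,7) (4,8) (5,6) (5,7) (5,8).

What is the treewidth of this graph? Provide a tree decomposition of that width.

Treewidth 3.
One optimal decomposition is:
Bags: B1 = {2, 3, 4, 5}  B2 = {3, 4, 5, 8}  B3 = {3, 4, 5, 7}  B4 = {1, 3, 4, 5}  B5 = {3, 4, 5, 6}
Tree: B1–B2, B2–B3, B3–B4, B4–B5

The largest bag has 4 vertices, giving width 3; this decomposition certifies tw(G) ≤ 3. For the lower bound: the 4 vertex sets {2,5}, {4,8}, {3}, {7} are disjoint, each induces a connected subgraph, and every pair is joined by at least one edge of G. Contracting each set to a single vertex therefore yields K_{4} as a minor, and since treewidth is minor-monotone, tw(G) ≥ tw(K_{4}) = 3. The upper and lower bounds meet at 3, so that is the treewidth.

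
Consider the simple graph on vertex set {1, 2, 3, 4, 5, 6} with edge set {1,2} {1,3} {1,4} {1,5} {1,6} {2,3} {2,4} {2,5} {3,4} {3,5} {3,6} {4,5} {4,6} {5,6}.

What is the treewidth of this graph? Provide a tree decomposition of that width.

Treewidth 4.
One optimal decomposition is:
Bags: B1 = {1, 2, 3, 4, 5}  B2 = {1, 3, 4, 5, 6}
Tree: B1–B2

Each bag holds 5 vertices, so the decomposition has width 4, which upper-bounds the treewidth. On the other hand G contains the 5-clique {1, 2, 3, 4, 5}. A clique must lie in a single bag of any decomposition, so no decomposition can have width below 4. The upper and lower bounds meet at 4, so that is the treewidth.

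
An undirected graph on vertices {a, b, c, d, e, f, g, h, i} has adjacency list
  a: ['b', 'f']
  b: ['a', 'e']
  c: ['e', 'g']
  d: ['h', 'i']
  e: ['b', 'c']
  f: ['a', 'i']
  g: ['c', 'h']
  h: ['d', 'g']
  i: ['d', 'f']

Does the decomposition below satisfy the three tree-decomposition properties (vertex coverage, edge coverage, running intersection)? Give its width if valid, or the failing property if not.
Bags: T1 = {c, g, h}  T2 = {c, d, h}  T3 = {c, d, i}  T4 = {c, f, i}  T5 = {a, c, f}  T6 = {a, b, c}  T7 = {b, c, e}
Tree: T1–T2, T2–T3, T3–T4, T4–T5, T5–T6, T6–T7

Yes; width 2.

Every vertex of G appears in some bag (union = {a, b, c, d, e, f, g, h, i}); every edge is covered by a bag; and for each vertex v the set of bags containing v is connected in the bag tree. The decomposition is therefore valid. The largest bag has 3 vertices, so the width is 2.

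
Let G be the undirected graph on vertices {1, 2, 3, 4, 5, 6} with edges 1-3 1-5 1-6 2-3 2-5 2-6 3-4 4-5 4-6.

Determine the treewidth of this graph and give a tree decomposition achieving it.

The largest bag has 4 vertices, giving width 3; this decomposition certifies tw(G) ≤ 3. For the lower bound: the 4 vertex sets {2,6}, {1,5}, {3}, {4} are disjoint, each induces a connected subgraph, and every pair is joined by at least one edge of G. Contracting each set to a single vertex therefore yields K_{4} as a minor, and since treewidth is minor-monotone, tw(G) ≥ tw(K_{4}) = 3. Combining the bounds, tw(G) = 3.

Treewidth 3.
One optimal decomposition is:
Bags: B1 = {2, 3, 5, 6}  B2 = {1, 3, 5, 6}  B3 = {3, 4, 5, 6}
Tree: B1–B2, B2–B3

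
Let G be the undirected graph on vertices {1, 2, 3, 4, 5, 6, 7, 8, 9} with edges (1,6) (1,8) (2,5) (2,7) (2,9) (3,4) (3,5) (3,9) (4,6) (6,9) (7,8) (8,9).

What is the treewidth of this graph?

A width-3 tree decomposition is:
Bags: B1 = {2, 3, 4, 5}  B2 = {2, 3, 4, 9}  B3 = {2, 4, 6, 9}  B4 = {2, 6, 7, 9}  B5 = {6, 7, 8, 9}  B6 = {1, 6, 7, 8}
Tree: B1–B2, B2–B3, B3–B4, B4–B5, B5–B6
Every bag has size at most 4, so the width is 4 − 1 = 3 and tw(G) ≤ 3. For the lower bound: the 4 vertex sets {3,4,5}, {2}, {9}, {1,6,7,8} are disjoint, each induces a connected subgraph, and every pair is joined by at least one edge of G. Contracting each set to a single vertex therefore yields K_{4} as a minor, and since treewidth is minor-monotone, tw(G) ≥ tw(K_{4}) = 3. Hence tw(G) = 3 exactly.

3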